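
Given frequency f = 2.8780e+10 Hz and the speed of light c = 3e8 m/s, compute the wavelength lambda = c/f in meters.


lambda = c / f = 3.0000e+08 / 2.8780e+10 = 0.01042 m

0.01042 m


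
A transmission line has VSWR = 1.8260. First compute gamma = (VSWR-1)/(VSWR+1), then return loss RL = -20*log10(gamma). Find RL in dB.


gamma = (1.8260 - 1) / (1.8260 + 1) = 0.2922859
RL = -20 * log10(0.2922859) = 10.68 dB

10.68 dB


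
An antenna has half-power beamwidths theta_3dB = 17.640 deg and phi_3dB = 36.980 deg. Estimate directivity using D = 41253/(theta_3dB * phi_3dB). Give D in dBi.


D_linear = 41253 / (17.640 * 36.980) = 63.23974
D_dBi = 10 * log10(63.23974) = 18.01 dBi

18.01 dBi


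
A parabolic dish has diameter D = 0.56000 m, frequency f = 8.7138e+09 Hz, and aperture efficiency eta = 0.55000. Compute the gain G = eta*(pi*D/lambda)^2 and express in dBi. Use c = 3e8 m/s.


lambda = c / f = 3.0000e+08 / 8.7138e+09 = 0.03442815 m
G_linear = 0.55000 * (pi * 0.56000 / 0.03442815)^2 = 1436.187
G_dBi = 10 * log10(1436.187) = 31.57 dBi

31.57 dBi


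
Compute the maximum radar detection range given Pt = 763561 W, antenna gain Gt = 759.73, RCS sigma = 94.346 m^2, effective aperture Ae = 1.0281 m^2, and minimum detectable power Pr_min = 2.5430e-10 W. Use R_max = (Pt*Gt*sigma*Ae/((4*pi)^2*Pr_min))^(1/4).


R^4 = 763561*759.73*94.346*1.0281 / ((4*pi)^2 * 2.5430e-10) = 1.401186e+18
R_max = 1.401186e+18^0.25 = 34405 m

34405 m


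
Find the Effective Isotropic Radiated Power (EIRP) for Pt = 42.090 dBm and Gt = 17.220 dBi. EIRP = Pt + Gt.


EIRP = Pt + Gt = 42.090 + 17.220 = 59.31 dBm

59.31 dBm


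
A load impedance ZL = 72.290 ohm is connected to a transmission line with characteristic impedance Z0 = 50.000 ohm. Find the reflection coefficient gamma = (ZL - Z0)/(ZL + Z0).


gamma = (72.290 - 50.000) / (72.290 + 50.000) = 0.1823

0.1823


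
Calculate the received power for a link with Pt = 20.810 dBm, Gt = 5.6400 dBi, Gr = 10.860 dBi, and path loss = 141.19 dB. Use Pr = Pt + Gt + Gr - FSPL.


Pr = 20.810 + 5.6400 + 10.860 - 141.19 = -103.88 dBm

-103.88 dBm


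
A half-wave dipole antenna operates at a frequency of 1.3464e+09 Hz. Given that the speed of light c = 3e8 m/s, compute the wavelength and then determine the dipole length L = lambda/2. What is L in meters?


lambda = c / f = 3.0000e+08 / 1.3464e+09 = 0.2228164 m
L = lambda / 2 = 0.2228164 / 2 = 0.1114 m

0.1114 m


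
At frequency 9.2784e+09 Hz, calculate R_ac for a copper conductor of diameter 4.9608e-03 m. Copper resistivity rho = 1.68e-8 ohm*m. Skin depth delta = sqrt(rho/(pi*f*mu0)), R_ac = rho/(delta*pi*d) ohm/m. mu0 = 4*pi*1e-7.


delta = sqrt(1.68e-8 / (pi * 9.2784e+09 * 4*pi*1e-7)) = 6.772332e-07 m
R_ac = 1.68e-8 / (6.772332e-07 * pi * 4.9608e-03) = 1.592 ohm/m

1.592 ohm/m


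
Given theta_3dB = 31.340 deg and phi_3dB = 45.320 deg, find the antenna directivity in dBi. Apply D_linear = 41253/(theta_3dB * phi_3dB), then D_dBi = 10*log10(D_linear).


D_linear = 41253 / (31.340 * 45.320) = 29.04468
D_dBi = 10 * log10(29.04468) = 14.63 dBi

14.63 dBi


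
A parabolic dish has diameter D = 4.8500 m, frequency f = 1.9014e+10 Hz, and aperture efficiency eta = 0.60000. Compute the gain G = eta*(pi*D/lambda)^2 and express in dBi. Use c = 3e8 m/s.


lambda = c / f = 3.0000e+08 / 1.9014e+10 = 0.01577785 m
G_linear = 0.60000 * (pi * 4.8500 / 0.01577785)^2 = 559549.9
G_dBi = 10 * log10(559549.9) = 57.48 dBi

57.48 dBi


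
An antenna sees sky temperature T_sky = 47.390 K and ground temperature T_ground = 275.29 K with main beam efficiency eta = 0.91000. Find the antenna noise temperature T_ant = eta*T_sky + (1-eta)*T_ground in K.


T_ant = 0.91000 * 47.390 + (1 - 0.91000) * 275.29 = 67.90 K

67.90 K


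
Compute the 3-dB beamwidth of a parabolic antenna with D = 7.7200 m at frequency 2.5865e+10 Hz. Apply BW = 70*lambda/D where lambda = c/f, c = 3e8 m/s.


lambda = c / f = 3.0000e+08 / 2.5865e+10 = 0.01159869 m
BW = 70 * 0.01159869 / 7.7200 = 0.1052 deg

0.1052 deg


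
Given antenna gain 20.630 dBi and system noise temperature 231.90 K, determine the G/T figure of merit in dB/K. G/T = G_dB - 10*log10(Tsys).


G/T = 20.630 - 10*log10(231.90) = 20.630 - 23.65301 = -3.023 dB/K

-3.023 dB/K


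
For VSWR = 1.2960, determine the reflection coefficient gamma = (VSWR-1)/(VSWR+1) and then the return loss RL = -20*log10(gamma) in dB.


gamma = (1.2960 - 1) / (1.2960 + 1) = 0.1289199
RL = -20 * log10(0.1289199) = 17.79 dB

17.79 dB


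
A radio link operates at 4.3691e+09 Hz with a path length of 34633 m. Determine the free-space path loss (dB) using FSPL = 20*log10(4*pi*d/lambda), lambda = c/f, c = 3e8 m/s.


lambda = c / f = 3.0000e+08 / 4.3691e+09 = 0.06866403 m
FSPL = 20 * log10(4*pi*34633/0.06866403) = 136.0 dB

136.0 dB


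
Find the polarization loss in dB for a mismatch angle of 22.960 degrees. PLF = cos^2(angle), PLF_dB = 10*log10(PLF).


PLF_linear = cos^2(22.960 deg) = 0.8478310
PLF_dB = 10 * log10(0.8478310) = -0.7169 dB

-0.7169 dB


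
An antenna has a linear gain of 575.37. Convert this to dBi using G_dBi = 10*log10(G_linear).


G_dBi = 10 * log10(575.37) = 27.60 dBi

27.60 dBi


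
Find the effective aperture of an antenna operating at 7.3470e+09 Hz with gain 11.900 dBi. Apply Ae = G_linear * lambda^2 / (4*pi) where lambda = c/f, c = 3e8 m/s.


lambda = c / f = 3.0000e+08 / 7.3470e+09 = 0.04083299 m
G_linear = 10^(11.900/10) = 15.48817
Ae = G_linear * lambda^2 / (4*pi) = 15.48817 * 0.04083299^2 / (4*pi) = 2.055e-03 m^2

2.055e-03 m^2


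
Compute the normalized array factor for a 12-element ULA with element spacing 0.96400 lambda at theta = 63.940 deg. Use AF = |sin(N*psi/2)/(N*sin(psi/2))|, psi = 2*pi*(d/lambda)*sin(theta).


psi = 2*pi*0.96400*sin(63.940 deg) = 5.441204 rad
AF = |sin(12*5.441204/2) / (12*sin(5.441204/2))| = 0.1923

0.1923


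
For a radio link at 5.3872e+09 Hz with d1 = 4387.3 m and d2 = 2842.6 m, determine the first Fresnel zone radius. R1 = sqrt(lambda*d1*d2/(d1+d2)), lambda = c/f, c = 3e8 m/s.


lambda = c / f = 3.0000e+08 / 5.3872e+09 = 0.05568756 m
R1 = sqrt(0.05568756 * 4387.3 * 2842.6 / (4387.3 + 2842.6)) = 9.801 m

9.801 m


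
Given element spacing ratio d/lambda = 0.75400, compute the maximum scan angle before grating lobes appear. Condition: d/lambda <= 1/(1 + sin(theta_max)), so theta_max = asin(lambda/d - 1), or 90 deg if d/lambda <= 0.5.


lambda/d - 1 = 1/0.75400 - 1 = 0.3262599
theta_max = asin(0.3262599) = 19.04 deg

19.04 deg


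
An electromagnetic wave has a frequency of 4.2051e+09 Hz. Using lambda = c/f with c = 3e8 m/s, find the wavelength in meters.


lambda = c / f = 3.0000e+08 / 4.2051e+09 = 0.07134 m

0.07134 m


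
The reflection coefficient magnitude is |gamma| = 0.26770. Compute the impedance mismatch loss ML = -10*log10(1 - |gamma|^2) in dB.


ML = -10 * log10(1 - 0.26770^2) = -10 * log10(0.92833671) = 0.3229 dB

0.3229 dB


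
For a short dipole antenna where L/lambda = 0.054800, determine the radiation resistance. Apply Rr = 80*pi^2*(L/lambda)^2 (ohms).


Rr = 80 * pi^2 * (0.054800)^2 = 80 * 9.869604 * 3.003040e-03 = 2.371 ohm

2.371 ohm


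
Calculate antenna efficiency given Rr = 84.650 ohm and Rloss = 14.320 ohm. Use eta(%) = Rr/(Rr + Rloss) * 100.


eta = 84.650 / (84.650 + 14.320) * 100 = 85.53%

85.53%


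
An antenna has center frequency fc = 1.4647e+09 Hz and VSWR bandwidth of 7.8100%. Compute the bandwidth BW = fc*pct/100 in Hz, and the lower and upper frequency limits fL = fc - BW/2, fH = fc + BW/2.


BW = 1.4647e+09 * 7.8100/100 = 1.143931e+08 Hz
fL = 1.4647e+09 - 1.143931e+08/2 = 1.408e+09 Hz
fH = 1.4647e+09 + 1.143931e+08/2 = 1.522e+09 Hz

BW=1.144e+08 Hz, fL=1.408e+09 Hz, fH=1.522e+09 Hz


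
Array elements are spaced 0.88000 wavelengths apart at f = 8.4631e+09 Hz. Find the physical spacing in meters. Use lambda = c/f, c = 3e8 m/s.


lambda = c / f = 3.0000e+08 / 8.4631e+09 = 0.03544800 m
d = 0.88000 * 0.03544800 = 0.03119 m

0.03119 m


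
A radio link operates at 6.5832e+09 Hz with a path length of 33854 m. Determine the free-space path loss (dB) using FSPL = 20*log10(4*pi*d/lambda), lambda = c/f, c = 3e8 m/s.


lambda = c / f = 3.0000e+08 / 6.5832e+09 = 0.04557054 m
FSPL = 20 * log10(4*pi*33854/0.04557054) = 139.4 dB

139.4 dB


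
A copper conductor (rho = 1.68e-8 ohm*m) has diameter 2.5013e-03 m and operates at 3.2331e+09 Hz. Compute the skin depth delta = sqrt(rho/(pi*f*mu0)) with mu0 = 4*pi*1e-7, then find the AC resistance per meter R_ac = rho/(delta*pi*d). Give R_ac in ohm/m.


delta = sqrt(1.68e-8 / (pi * 3.2331e+09 * 4*pi*1e-7)) = 1.147269e-06 m
R_ac = 1.68e-8 / (1.147269e-06 * pi * 2.5013e-03) = 1.863 ohm/m

1.863 ohm/m


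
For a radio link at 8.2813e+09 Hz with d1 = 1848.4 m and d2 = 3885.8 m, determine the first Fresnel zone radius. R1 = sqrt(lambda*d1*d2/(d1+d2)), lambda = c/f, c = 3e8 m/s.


lambda = c / f = 3.0000e+08 / 8.2813e+09 = 0.03622620 m
R1 = sqrt(0.03622620 * 1848.4 * 3885.8 / (1848.4 + 3885.8)) = 6.736 m

6.736 m


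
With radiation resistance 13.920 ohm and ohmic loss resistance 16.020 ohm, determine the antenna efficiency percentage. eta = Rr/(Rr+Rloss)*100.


eta = 13.920 / (13.920 + 16.020) * 100 = 46.49%

46.49%


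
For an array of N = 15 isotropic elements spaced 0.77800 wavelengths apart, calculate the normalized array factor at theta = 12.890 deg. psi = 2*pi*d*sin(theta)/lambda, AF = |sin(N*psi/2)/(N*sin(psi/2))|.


psi = 2*pi*0.77800*sin(12.890 deg) = 1.090486 rad
AF = |sin(15*1.090486/2) / (15*sin(1.090486/2))| = 0.1218

0.1218


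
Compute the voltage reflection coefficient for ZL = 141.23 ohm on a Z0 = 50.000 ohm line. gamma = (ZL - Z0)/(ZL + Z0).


gamma = (141.23 - 50.000) / (141.23 + 50.000) = 0.4771

0.4771


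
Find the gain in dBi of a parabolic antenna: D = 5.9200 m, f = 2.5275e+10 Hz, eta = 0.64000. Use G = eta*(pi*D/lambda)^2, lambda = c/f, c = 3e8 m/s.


lambda = c / f = 3.0000e+08 / 2.5275e+10 = 0.01186944 m
G_linear = 0.64000 * (pi * 5.9200 / 0.01186944)^2 = 1.571313e+06
G_dBi = 10 * log10(1.571313e+06) = 61.96 dBi

61.96 dBi


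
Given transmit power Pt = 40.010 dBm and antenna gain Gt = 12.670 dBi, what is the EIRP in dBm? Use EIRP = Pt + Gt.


EIRP = Pt + Gt = 40.010 + 12.670 = 52.68 dBm

52.68 dBm


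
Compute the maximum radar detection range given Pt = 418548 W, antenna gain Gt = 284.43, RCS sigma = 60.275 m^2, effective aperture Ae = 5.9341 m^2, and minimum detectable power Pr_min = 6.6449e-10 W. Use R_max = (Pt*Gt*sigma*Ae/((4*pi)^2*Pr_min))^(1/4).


R^4 = 418548*284.43*60.275*5.9341 / ((4*pi)^2 * 6.6449e-10) = 4.057930e+17
R_max = 4.057930e+17^0.25 = 25239 m

25239 m


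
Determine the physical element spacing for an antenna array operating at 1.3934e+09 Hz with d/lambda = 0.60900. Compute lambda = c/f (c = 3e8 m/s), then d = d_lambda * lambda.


lambda = c / f = 3.0000e+08 / 1.3934e+09 = 0.2153007 m
d = 0.60900 * 0.2153007 = 0.1311 m

0.1311 m


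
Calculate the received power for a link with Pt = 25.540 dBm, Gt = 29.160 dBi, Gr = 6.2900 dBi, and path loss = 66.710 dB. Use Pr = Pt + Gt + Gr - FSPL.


Pr = 25.540 + 29.160 + 6.2900 - 66.710 = -5.72 dBm

-5.72 dBm


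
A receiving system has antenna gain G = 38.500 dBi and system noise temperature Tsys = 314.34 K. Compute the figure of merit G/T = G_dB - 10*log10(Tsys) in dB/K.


G/T = 38.500 - 10*log10(314.34) = 38.500 - 24.97400 = 13.53 dB/K

13.53 dB/K


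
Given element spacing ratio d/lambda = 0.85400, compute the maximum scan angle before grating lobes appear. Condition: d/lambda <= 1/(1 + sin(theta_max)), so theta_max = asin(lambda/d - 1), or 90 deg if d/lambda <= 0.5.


lambda/d - 1 = 1/0.85400 - 1 = 0.1709602
theta_max = asin(0.1709602) = 9.844 deg

9.844 deg


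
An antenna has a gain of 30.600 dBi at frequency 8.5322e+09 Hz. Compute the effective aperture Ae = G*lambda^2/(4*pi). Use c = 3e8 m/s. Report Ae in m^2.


lambda = c / f = 3.0000e+08 / 8.5322e+09 = 0.03516092 m
G_linear = 10^(30.600/10) = 1148.154
Ae = G_linear * lambda^2 / (4*pi) = 1148.154 * 0.03516092^2 / (4*pi) = 0.1130 m^2

0.1130 m^2


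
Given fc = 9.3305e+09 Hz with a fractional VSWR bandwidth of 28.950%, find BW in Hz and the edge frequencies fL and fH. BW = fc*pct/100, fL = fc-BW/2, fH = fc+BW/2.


BW = 9.3305e+09 * 28.950/100 = 2.701180e+09 Hz
fL = 9.3305e+09 - 2.701180e+09/2 = 7.980e+09 Hz
fH = 9.3305e+09 + 2.701180e+09/2 = 1.068e+10 Hz

BW=2.701e+09 Hz, fL=7.980e+09 Hz, fH=1.068e+10 Hz


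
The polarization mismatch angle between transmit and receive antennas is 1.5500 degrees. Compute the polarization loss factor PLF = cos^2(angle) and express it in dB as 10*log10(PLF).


PLF_linear = cos^2(1.5500 deg) = 0.9992683
PLF_dB = 10 * log10(0.9992683) = -3.179e-03 dB

-3.179e-03 dB


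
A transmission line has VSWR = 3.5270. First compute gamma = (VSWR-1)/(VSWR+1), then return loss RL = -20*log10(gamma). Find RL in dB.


gamma = (3.5270 - 1) / (3.5270 + 1) = 0.5582063
RL = -20 * log10(0.5582063) = 5.064 dB

5.064 dB


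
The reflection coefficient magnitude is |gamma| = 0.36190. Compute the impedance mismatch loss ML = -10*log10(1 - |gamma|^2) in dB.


ML = -10 * log10(1 - 0.36190^2) = -10 * log10(0.86902839) = 0.6097 dB

0.6097 dB


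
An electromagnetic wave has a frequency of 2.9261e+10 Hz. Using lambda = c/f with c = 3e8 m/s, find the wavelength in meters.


lambda = c / f = 3.0000e+08 / 2.9261e+10 = 0.01025 m

0.01025 m


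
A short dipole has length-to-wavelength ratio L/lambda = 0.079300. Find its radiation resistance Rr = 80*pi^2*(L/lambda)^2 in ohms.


Rr = 80 * pi^2 * (0.079300)^2 = 80 * 9.869604 * 6.288490e-03 = 4.965 ohm

4.965 ohm


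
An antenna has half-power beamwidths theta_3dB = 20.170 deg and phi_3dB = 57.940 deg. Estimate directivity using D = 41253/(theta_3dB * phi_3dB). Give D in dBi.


D_linear = 41253 / (20.170 * 57.940) = 35.29971
D_dBi = 10 * log10(35.29971) = 15.48 dBi

15.48 dBi


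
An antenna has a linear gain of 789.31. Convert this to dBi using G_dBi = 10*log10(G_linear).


G_dBi = 10 * log10(789.31) = 28.97 dBi

28.97 dBi


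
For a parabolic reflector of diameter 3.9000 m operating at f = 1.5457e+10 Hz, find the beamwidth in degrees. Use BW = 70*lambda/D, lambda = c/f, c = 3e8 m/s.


lambda = c / f = 3.0000e+08 / 1.5457e+10 = 0.01940868 m
BW = 70 * 0.01940868 / 3.9000 = 0.3484 deg

0.3484 deg


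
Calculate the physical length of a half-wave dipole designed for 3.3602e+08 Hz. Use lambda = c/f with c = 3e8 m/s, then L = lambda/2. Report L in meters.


lambda = c / f = 3.0000e+08 / 3.3602e+08 = 0.8928040 m
L = lambda / 2 = 0.8928040 / 2 = 0.4464 m

0.4464 m


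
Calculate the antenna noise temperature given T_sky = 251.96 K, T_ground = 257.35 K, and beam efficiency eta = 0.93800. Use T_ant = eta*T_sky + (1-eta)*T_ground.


T_ant = 0.93800 * 251.96 + (1 - 0.93800) * 257.35 = 252.3 K

252.3 K


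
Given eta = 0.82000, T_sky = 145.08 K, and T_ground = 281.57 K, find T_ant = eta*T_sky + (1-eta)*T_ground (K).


T_ant = 0.82000 * 145.08 + (1 - 0.82000) * 281.57 = 169.6 K

169.6 K


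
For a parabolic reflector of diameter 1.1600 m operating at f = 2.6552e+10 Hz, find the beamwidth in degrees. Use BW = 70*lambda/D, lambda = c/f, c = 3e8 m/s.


lambda = c / f = 3.0000e+08 / 2.6552e+10 = 0.01129858 m
BW = 70 * 0.01129858 / 1.1600 = 0.6818 deg

0.6818 deg


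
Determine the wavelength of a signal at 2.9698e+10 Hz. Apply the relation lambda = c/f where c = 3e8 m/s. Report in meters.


lambda = c / f = 3.0000e+08 / 2.9698e+10 = 0.01010 m

0.01010 m


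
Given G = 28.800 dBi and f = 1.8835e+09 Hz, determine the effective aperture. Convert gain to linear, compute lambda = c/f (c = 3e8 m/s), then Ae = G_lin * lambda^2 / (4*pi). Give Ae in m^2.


lambda = c / f = 3.0000e+08 / 1.8835e+09 = 0.1592779 m
G_linear = 10^(28.800/10) = 758.5776
Ae = G_linear * lambda^2 / (4*pi) = 758.5776 * 0.1592779^2 / (4*pi) = 1.531 m^2

1.531 m^2


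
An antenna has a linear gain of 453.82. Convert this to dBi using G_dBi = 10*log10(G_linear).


G_dBi = 10 * log10(453.82) = 26.57 dBi

26.57 dBi


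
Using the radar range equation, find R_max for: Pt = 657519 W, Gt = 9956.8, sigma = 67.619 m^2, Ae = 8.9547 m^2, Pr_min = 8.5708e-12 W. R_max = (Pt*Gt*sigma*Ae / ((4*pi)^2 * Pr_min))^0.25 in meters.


R^4 = 657519*9956.8*67.619*8.9547 / ((4*pi)^2 * 8.5708e-12) = 2.928915e+21
R_max = 2.928915e+21^0.25 = 232636 m

232636 m


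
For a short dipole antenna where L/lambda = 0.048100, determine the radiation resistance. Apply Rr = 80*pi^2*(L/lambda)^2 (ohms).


Rr = 80 * pi^2 * (0.048100)^2 = 80 * 9.869604 * 2.313610e-03 = 1.827 ohm

1.827 ohm


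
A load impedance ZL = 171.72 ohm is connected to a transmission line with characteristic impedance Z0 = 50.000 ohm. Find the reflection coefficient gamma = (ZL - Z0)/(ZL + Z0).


gamma = (171.72 - 50.000) / (171.72 + 50.000) = 0.5490

0.5490


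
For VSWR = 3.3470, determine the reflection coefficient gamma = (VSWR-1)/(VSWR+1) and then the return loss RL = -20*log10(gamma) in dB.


gamma = (3.3470 - 1) / (3.3470 + 1) = 0.5399126
RL = -20 * log10(0.5399126) = 5.354 dB

5.354 dB


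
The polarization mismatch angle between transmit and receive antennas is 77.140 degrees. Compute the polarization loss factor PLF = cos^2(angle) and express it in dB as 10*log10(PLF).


PLF_linear = cos^2(77.140 deg) = 0.04953720
PLF_dB = 10 * log10(0.04953720) = -13.05 dB

-13.05 dB


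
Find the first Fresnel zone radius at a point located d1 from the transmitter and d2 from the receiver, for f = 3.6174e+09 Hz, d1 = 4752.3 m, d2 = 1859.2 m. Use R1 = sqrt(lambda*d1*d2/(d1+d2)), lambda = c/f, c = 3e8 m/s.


lambda = c / f = 3.0000e+08 / 3.6174e+09 = 0.08293249 m
R1 = sqrt(0.08293249 * 4752.3 * 1859.2 / (4752.3 + 1859.2)) = 10.53 m

10.53 m


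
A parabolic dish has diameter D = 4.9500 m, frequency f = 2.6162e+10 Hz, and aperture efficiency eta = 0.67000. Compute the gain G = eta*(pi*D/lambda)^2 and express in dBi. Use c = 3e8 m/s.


lambda = c / f = 3.0000e+08 / 2.6162e+10 = 0.01146701 m
G_linear = 0.67000 * (pi * 4.9500 / 0.01146701)^2 = 1.232210e+06
G_dBi = 10 * log10(1.232210e+06) = 60.91 dBi

60.91 dBi


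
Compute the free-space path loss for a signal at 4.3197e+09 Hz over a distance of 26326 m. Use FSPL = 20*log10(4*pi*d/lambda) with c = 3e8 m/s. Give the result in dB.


lambda = c / f = 3.0000e+08 / 4.3197e+09 = 0.06944927 m
FSPL = 20 * log10(4*pi*26326/0.06944927) = 133.6 dB

133.6 dB


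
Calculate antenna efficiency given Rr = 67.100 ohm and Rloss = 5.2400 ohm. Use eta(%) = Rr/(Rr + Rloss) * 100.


eta = 67.100 / (67.100 + 5.2400) * 100 = 92.76%

92.76%


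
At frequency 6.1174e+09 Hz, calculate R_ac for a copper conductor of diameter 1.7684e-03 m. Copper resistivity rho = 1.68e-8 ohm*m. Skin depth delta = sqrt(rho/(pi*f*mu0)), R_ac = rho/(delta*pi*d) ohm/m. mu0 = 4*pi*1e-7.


delta = sqrt(1.68e-8 / (pi * 6.1174e+09 * 4*pi*1e-7)) = 8.340486e-07 m
R_ac = 1.68e-8 / (8.340486e-07 * pi * 1.7684e-03) = 3.626 ohm/m

3.626 ohm/m


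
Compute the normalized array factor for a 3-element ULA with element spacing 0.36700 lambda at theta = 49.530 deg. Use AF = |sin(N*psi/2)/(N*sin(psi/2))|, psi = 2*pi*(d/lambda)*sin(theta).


psi = 2*pi*0.36700*sin(49.530 deg) = 1.754226 rad
AF = |sin(3*1.754226/2) / (3*sin(1.754226/2))| = 0.2117

0.2117


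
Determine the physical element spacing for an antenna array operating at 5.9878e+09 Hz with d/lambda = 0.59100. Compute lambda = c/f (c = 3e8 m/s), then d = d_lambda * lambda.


lambda = c / f = 3.0000e+08 / 5.9878e+09 = 0.05010187 m
d = 0.59100 * 0.05010187 = 0.02961 m

0.02961 m


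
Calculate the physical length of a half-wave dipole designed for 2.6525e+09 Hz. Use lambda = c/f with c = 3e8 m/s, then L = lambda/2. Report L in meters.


lambda = c / f = 3.0000e+08 / 2.6525e+09 = 0.1131008 m
L = lambda / 2 = 0.1131008 / 2 = 0.05655 m

0.05655 m


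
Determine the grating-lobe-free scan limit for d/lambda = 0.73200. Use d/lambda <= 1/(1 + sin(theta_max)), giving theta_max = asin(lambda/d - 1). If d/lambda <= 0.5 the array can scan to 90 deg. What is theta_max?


lambda/d - 1 = 1/0.73200 - 1 = 0.3661202
theta_max = asin(0.3661202) = 21.48 deg

21.48 deg


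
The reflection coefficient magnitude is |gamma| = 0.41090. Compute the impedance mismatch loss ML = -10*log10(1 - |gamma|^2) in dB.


ML = -10 * log10(1 - 0.41090^2) = -10 * log10(0.83116119) = 0.8031 dB

0.8031 dB


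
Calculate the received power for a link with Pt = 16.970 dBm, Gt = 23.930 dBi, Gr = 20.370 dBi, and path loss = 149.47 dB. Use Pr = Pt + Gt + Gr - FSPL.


Pr = 16.970 + 23.930 + 20.370 - 149.47 = -88.20 dBm

-88.20 dBm


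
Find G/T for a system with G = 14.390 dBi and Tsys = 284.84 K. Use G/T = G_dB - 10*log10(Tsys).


G/T = 14.390 - 10*log10(284.84) = 14.390 - 24.54601 = -10.16 dB/K

-10.16 dB/K


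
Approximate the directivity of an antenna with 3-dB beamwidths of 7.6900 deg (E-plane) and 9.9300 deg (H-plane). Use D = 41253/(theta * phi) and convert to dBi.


D_linear = 41253 / (7.6900 * 9.9300) = 540.2316
D_dBi = 10 * log10(540.2316) = 27.33 dBi

27.33 dBi


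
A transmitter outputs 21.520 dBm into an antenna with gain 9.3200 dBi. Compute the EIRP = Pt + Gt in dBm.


EIRP = Pt + Gt = 21.520 + 9.3200 = 30.84 dBm

30.84 dBm


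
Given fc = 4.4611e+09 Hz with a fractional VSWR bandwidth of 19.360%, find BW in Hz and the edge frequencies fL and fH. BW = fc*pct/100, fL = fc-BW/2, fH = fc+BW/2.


BW = 4.4611e+09 * 19.360/100 = 8.636690e+08 Hz
fL = 4.4611e+09 - 8.636690e+08/2 = 4.029e+09 Hz
fH = 4.4611e+09 + 8.636690e+08/2 = 4.893e+09 Hz

BW=8.637e+08 Hz, fL=4.029e+09 Hz, fH=4.893e+09 Hz


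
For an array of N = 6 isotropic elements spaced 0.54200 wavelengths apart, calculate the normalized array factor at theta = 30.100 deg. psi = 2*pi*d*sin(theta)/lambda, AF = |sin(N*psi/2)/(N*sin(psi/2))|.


psi = 2*pi*0.54200*sin(30.100 deg) = 1.707888 rad
AF = |sin(6*1.707888/2) / (6*sin(1.707888/2))| = 0.2026

0.2026


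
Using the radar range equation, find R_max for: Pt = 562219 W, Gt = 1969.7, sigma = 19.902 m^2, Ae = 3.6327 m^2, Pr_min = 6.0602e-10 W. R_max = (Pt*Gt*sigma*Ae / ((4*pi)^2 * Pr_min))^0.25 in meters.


R^4 = 562219*1969.7*19.902*3.6327 / ((4*pi)^2 * 6.0602e-10) = 8.366141e+17
R_max = 8.366141e+17^0.25 = 30243 m

30243 m


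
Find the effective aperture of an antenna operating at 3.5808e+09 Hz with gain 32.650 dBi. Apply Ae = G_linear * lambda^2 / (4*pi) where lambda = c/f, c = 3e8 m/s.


lambda = c / f = 3.0000e+08 / 3.5808e+09 = 0.08378016 m
G_linear = 10^(32.650/10) = 1840.772
Ae = G_linear * lambda^2 / (4*pi) = 1840.772 * 0.08378016^2 / (4*pi) = 1.028 m^2

1.028 m^2


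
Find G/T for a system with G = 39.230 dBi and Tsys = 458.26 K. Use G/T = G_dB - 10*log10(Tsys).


G/T = 39.230 - 10*log10(458.26) = 39.230 - 26.61112 = 12.62 dB/K

12.62 dB/K


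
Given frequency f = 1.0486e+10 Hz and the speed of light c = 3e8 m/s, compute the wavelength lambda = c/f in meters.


lambda = c / f = 3.0000e+08 / 1.0486e+10 = 0.02861 m

0.02861 m


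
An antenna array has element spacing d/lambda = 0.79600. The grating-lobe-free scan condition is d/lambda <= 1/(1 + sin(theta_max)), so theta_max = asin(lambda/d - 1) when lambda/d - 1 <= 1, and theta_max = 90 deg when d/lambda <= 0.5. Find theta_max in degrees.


lambda/d - 1 = 1/0.79600 - 1 = 0.2562814
theta_max = asin(0.2562814) = 14.85 deg

14.85 deg


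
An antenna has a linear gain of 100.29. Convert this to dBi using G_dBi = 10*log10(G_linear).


G_dBi = 10 * log10(100.29) = 20.01 dBi

20.01 dBi


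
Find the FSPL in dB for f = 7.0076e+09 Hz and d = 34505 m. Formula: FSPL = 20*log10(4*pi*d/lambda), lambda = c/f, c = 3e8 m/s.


lambda = c / f = 3.0000e+08 / 7.0076e+09 = 0.04281066 m
FSPL = 20 * log10(4*pi*34505/0.04281066) = 140.1 dB

140.1 dB


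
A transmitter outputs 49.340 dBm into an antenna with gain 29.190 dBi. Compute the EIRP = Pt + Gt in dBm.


EIRP = Pt + Gt = 49.340 + 29.190 = 78.53 dBm

78.53 dBm


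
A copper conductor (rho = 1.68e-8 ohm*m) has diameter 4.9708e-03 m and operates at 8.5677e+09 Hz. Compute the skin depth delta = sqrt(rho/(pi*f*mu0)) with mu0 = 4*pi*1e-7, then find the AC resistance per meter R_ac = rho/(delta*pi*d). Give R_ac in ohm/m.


delta = sqrt(1.68e-8 / (pi * 8.5677e+09 * 4*pi*1e-7)) = 7.047623e-07 m
R_ac = 1.68e-8 / (7.047623e-07 * pi * 4.9708e-03) = 1.526 ohm/m

1.526 ohm/m


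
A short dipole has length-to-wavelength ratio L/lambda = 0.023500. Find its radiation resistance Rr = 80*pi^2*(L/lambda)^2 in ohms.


Rr = 80 * pi^2 * (0.023500)^2 = 80 * 9.869604 * 5.522500e-04 = 0.4360 ohm

0.4360 ohm


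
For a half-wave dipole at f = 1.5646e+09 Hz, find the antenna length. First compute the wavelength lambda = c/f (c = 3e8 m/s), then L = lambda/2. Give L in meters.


lambda = c / f = 3.0000e+08 / 1.5646e+09 = 0.1917423 m
L = lambda / 2 = 0.1917423 / 2 = 0.09587 m

0.09587 m


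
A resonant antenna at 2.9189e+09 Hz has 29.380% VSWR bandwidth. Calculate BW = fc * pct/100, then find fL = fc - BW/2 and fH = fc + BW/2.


BW = 2.9189e+09 * 29.380/100 = 8.575728e+08 Hz
fL = 2.9189e+09 - 8.575728e+08/2 = 2.490e+09 Hz
fH = 2.9189e+09 + 8.575728e+08/2 = 3.348e+09 Hz

BW=8.576e+08 Hz, fL=2.490e+09 Hz, fH=3.348e+09 Hz


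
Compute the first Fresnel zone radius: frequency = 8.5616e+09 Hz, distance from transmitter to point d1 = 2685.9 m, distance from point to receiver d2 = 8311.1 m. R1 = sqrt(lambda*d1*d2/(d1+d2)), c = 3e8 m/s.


lambda = c / f = 3.0000e+08 / 8.5616e+09 = 0.03504018 m
R1 = sqrt(0.03504018 * 2685.9 * 8311.1 / (2685.9 + 8311.1)) = 8.434 m

8.434 m


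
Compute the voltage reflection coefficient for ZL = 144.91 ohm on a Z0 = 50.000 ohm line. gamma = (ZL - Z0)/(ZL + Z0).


gamma = (144.91 - 50.000) / (144.91 + 50.000) = 0.4869

0.4869


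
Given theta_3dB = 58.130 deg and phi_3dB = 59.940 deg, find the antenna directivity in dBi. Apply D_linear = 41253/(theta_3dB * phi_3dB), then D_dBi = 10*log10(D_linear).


D_linear = 41253 / (58.130 * 59.940) = 11.83964
D_dBi = 10 * log10(11.83964) = 10.73 dBi

10.73 dBi


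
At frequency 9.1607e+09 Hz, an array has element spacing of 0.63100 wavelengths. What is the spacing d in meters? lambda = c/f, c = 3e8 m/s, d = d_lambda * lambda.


lambda = c / f = 3.0000e+08 / 9.1607e+09 = 0.03274859 m
d = 0.63100 * 0.03274859 = 0.02066 m

0.02066 m


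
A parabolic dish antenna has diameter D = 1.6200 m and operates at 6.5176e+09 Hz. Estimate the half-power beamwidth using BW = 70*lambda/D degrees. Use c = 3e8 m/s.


lambda = c / f = 3.0000e+08 / 6.5176e+09 = 0.04602921 m
BW = 70 * 0.04602921 / 1.6200 = 1.989 deg

1.989 deg


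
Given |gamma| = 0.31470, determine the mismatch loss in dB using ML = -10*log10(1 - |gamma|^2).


ML = -10 * log10(1 - 0.31470^2) = -10 * log10(0.90096391) = 0.4529 dB

0.4529 dB


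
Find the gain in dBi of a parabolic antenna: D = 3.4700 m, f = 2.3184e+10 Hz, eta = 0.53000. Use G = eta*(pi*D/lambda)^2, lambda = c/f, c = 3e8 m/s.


lambda = c / f = 3.0000e+08 / 2.3184e+10 = 0.01293996 m
G_linear = 0.53000 * (pi * 3.4700 / 0.01293996)^2 = 376156.6
G_dBi = 10 * log10(376156.6) = 55.75 dBi

55.75 dBi


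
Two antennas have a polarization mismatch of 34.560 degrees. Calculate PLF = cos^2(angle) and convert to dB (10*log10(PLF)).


PLF_linear = cos^2(34.560 deg) = 0.6782059
PLF_dB = 10 * log10(0.6782059) = -1.686 dB

-1.686 dB


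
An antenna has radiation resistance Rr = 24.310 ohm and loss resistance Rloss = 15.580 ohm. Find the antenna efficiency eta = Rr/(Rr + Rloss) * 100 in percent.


eta = 24.310 / (24.310 + 15.580) * 100 = 60.94%

60.94%


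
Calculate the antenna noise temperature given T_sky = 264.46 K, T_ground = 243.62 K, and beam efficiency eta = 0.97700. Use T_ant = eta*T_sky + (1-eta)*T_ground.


T_ant = 0.97700 * 264.46 + (1 - 0.97700) * 243.62 = 264.0 K

264.0 K


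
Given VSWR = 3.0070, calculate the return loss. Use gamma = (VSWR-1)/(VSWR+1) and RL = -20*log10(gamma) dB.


gamma = (3.0070 - 1) / (3.0070 + 1) = 0.5008735
RL = -20 * log10(0.5008735) = 6.005 dB

6.005 dB


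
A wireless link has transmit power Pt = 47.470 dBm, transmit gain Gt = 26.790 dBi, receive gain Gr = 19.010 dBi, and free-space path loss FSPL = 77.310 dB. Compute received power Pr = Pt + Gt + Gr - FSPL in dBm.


Pr = 47.470 + 26.790 + 19.010 - 77.310 = 15.96 dBm

15.96 dBm


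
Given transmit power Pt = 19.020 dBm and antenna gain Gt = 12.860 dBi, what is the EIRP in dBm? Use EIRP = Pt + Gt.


EIRP = Pt + Gt = 19.020 + 12.860 = 31.88 dBm

31.88 dBm


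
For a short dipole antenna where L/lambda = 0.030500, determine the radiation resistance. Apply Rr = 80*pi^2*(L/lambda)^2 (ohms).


Rr = 80 * pi^2 * (0.030500)^2 = 80 * 9.869604 * 9.302500e-04 = 0.7345 ohm

0.7345 ohm


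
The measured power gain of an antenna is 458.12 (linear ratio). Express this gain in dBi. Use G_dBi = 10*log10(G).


G_dBi = 10 * log10(458.12) = 26.61 dBi

26.61 dBi


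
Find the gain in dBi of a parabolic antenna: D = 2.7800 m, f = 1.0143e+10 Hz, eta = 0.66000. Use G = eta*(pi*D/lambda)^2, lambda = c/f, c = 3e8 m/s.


lambda = c / f = 3.0000e+08 / 1.0143e+10 = 0.02957705 m
G_linear = 0.66000 * (pi * 2.7800 / 0.02957705)^2 = 57547.12
G_dBi = 10 * log10(57547.12) = 47.60 dBi

47.60 dBi


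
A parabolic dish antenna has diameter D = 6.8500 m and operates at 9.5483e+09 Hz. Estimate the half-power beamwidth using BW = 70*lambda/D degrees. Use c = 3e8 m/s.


lambda = c / f = 3.0000e+08 / 9.5483e+09 = 0.03141921 m
BW = 70 * 0.03141921 / 6.8500 = 0.3211 deg

0.3211 deg


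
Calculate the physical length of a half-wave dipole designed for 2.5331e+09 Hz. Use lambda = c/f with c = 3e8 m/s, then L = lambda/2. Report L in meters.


lambda = c / f = 3.0000e+08 / 2.5331e+09 = 0.1184320 m
L = lambda / 2 = 0.1184320 / 2 = 0.05922 m

0.05922 m


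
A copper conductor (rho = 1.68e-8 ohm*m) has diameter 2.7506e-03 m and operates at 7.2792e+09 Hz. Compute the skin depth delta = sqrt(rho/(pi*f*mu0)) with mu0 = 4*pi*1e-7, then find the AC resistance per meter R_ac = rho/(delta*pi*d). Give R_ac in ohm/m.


delta = sqrt(1.68e-8 / (pi * 7.2792e+09 * 4*pi*1e-7)) = 7.645976e-07 m
R_ac = 1.68e-8 / (7.645976e-07 * pi * 2.7506e-03) = 2.543 ohm/m

2.543 ohm/m


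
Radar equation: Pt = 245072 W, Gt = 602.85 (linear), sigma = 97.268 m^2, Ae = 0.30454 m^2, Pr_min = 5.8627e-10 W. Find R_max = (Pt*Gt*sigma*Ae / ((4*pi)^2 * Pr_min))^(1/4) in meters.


R^4 = 245072*602.85*97.268*0.30454 / ((4*pi)^2 * 5.8627e-10) = 4.727156e+16
R_max = 4.727156e+16^0.25 = 14745 m

14745 m


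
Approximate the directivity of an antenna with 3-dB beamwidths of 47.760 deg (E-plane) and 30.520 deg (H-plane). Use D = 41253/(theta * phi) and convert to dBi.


D_linear = 41253 / (47.760 * 30.520) = 28.30132
D_dBi = 10 * log10(28.30132) = 14.52 dBi

14.52 dBi


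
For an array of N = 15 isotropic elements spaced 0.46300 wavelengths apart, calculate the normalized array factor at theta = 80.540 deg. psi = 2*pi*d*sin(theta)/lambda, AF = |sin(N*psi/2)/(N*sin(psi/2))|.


psi = 2*pi*0.46300*sin(80.540 deg) = 2.869553 rad
AF = |sin(15*2.869553/2) / (15*sin(2.869553/2))| = 0.03044

0.03044


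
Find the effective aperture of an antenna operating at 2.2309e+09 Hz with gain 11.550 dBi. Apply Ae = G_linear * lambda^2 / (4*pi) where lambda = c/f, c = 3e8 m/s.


lambda = c / f = 3.0000e+08 / 2.2309e+09 = 0.1344749 m
G_linear = 10^(11.550/10) = 14.28894
Ae = G_linear * lambda^2 / (4*pi) = 14.28894 * 0.1344749^2 / (4*pi) = 0.02056 m^2

0.02056 m^2


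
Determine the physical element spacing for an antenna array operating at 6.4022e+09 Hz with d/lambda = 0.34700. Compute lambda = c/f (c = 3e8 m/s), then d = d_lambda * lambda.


lambda = c / f = 3.0000e+08 / 6.4022e+09 = 0.04685889 m
d = 0.34700 * 0.04685889 = 0.01626 m

0.01626 m


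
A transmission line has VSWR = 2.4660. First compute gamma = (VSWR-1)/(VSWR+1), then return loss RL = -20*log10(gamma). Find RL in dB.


gamma = (2.4660 - 1) / (2.4660 + 1) = 0.4229660
RL = -20 * log10(0.4229660) = 7.474 dB

7.474 dB


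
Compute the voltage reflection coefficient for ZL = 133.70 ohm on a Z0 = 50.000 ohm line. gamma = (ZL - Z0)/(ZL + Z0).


gamma = (133.70 - 50.000) / (133.70 + 50.000) = 0.4556

0.4556


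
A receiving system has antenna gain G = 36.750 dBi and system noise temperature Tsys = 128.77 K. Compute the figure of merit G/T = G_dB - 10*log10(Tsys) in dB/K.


G/T = 36.750 - 10*log10(128.77) = 36.750 - 21.09815 = 15.65 dB/K

15.65 dB/K


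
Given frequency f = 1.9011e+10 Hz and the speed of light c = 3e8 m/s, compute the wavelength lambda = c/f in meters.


lambda = c / f = 3.0000e+08 / 1.9011e+10 = 0.01578 m

0.01578 m


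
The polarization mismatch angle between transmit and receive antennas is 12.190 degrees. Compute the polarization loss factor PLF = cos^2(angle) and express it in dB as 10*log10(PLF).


PLF_linear = cos^2(12.190 deg) = 0.9554139
PLF_dB = 10 * log10(0.9554139) = -0.1981 dB

-0.1981 dB


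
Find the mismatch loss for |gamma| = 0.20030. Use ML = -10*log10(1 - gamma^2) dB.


ML = -10 * log10(1 - 0.20030^2) = -10 * log10(0.95987991) = 0.1778 dB

0.1778 dB


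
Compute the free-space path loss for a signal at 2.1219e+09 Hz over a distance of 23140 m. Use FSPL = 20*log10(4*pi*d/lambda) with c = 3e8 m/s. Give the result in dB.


lambda = c / f = 3.0000e+08 / 2.1219e+09 = 0.1413827 m
FSPL = 20 * log10(4*pi*23140/0.1413827) = 126.3 dB

126.3 dB


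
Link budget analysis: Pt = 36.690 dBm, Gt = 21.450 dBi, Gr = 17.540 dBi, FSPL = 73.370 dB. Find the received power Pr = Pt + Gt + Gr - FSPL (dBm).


Pr = 36.690 + 21.450 + 17.540 - 73.370 = 2.31 dBm

2.31 dBm


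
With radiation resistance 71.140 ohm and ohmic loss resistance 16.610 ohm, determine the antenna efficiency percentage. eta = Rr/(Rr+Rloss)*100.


eta = 71.140 / (71.140 + 16.610) * 100 = 81.07%

81.07%


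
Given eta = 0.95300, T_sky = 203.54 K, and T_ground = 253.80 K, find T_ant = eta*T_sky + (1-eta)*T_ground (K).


T_ant = 0.95300 * 203.54 + (1 - 0.95300) * 253.80 = 205.9 K

205.9 K


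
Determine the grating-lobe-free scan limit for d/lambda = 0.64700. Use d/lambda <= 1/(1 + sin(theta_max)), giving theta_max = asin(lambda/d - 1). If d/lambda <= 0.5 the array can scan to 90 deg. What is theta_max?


lambda/d - 1 = 1/0.64700 - 1 = 0.5455951
theta_max = asin(0.5455951) = 33.07 deg

33.07 deg


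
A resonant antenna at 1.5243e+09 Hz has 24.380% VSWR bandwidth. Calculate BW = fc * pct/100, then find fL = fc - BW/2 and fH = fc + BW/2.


BW = 1.5243e+09 * 24.380/100 = 3.716243e+08 Hz
fL = 1.5243e+09 - 3.716243e+08/2 = 1.338e+09 Hz
fH = 1.5243e+09 + 3.716243e+08/2 = 1.710e+09 Hz

BW=3.716e+08 Hz, fL=1.338e+09 Hz, fH=1.710e+09 Hz


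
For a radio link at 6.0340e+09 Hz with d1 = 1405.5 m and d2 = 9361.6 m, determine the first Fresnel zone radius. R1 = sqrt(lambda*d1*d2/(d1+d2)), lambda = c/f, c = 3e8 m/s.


lambda = c / f = 3.0000e+08 / 6.0340e+09 = 0.04971826 m
R1 = sqrt(0.04971826 * 1405.5 * 9361.6 / (1405.5 + 9361.6)) = 7.795 m

7.795 m


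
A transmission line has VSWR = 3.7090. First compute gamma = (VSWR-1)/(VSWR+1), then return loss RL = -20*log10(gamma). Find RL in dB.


gamma = (3.7090 - 1) / (3.7090 + 1) = 0.5752814
RL = -20 * log10(0.5752814) = 4.802 dB

4.802 dB


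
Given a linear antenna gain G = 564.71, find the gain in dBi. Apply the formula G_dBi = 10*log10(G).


G_dBi = 10 * log10(564.71) = 27.52 dBi

27.52 dBi


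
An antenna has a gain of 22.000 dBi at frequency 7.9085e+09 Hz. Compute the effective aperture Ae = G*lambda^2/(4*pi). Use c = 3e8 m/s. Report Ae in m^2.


lambda = c / f = 3.0000e+08 / 7.9085e+09 = 0.03793387 m
G_linear = 10^(22.000/10) = 158.4893
Ae = G_linear * lambda^2 / (4*pi) = 158.4893 * 0.03793387^2 / (4*pi) = 0.01815 m^2

0.01815 m^2


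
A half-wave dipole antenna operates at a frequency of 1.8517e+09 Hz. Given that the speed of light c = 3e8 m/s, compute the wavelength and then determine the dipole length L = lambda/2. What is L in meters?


lambda = c / f = 3.0000e+08 / 1.8517e+09 = 0.1620133 m
L = lambda / 2 = 0.1620133 / 2 = 0.08101 m

0.08101 m


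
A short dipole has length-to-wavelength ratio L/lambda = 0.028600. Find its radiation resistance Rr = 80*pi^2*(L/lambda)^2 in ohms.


Rr = 80 * pi^2 * (0.028600)^2 = 80 * 9.869604 * 8.179600e-04 = 0.6458 ohm

0.6458 ohm


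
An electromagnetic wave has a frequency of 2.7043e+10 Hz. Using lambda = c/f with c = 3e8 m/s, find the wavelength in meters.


lambda = c / f = 3.0000e+08 / 2.7043e+10 = 0.01109 m

0.01109 m


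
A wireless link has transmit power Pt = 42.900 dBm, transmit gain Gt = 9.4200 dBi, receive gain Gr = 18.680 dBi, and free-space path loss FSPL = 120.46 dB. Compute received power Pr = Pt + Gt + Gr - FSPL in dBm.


Pr = 42.900 + 9.4200 + 18.680 - 120.46 = -49.46 dBm

-49.46 dBm


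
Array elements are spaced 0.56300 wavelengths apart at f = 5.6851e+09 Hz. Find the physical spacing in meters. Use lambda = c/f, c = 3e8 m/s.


lambda = c / f = 3.0000e+08 / 5.6851e+09 = 0.05276952 m
d = 0.56300 * 0.05276952 = 0.02971 m

0.02971 m


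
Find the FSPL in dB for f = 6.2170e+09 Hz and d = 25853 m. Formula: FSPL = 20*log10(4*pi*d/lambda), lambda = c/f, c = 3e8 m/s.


lambda = c / f = 3.0000e+08 / 6.2170e+09 = 0.04825479 m
FSPL = 20 * log10(4*pi*25853/0.04825479) = 136.6 dB

136.6 dB


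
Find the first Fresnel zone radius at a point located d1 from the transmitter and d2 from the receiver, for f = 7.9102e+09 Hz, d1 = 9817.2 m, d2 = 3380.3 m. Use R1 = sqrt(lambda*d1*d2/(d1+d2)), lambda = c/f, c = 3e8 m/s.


lambda = c / f = 3.0000e+08 / 7.9102e+09 = 0.03792572 m
R1 = sqrt(0.03792572 * 9817.2 * 3380.3 / (9817.2 + 3380.3)) = 9.765 m

9.765 m


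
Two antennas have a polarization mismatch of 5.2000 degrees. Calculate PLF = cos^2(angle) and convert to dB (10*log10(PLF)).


PLF_linear = cos^2(5.2000 deg) = 0.9917857
PLF_dB = 10 * log10(0.9917857) = -0.03582 dB

-0.03582 dB


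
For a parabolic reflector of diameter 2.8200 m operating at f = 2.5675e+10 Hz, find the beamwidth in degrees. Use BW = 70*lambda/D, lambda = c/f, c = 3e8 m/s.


lambda = c / f = 3.0000e+08 / 2.5675e+10 = 0.01168452 m
BW = 70 * 0.01168452 / 2.8200 = 0.2900 deg

0.2900 deg


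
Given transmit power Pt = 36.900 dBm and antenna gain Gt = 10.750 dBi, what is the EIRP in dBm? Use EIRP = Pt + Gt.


EIRP = Pt + Gt = 36.900 + 10.750 = 47.65 dBm

47.65 dBm


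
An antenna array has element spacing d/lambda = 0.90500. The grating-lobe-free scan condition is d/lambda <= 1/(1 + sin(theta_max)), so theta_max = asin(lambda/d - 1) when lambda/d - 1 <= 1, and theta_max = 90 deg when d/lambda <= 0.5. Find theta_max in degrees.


lambda/d - 1 = 1/0.90500 - 1 = 0.1049724
theta_max = asin(0.1049724) = 6.026 deg

6.026 deg


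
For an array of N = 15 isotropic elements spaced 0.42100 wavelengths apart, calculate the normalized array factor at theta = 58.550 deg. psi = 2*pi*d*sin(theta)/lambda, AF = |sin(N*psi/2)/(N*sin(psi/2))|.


psi = 2*pi*0.42100*sin(58.550 deg) = 2.256627 rad
AF = |sin(15*2.256627/2) / (15*sin(2.256627/2))| = 0.06920

0.06920


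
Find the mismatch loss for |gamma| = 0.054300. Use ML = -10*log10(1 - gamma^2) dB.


ML = -10 * log10(1 - 0.054300^2) = -10 * log10(0.99705151) = 0.01282 dB

0.01282 dB


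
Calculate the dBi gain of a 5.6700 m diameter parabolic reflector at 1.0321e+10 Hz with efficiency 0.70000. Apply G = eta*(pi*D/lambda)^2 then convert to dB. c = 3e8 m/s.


lambda = c / f = 3.0000e+08 / 1.0321e+10 = 0.02906695 m
G_linear = 0.70000 * (pi * 5.6700 / 0.02906695)^2 = 262884.5
G_dBi = 10 * log10(262884.5) = 54.20 dBi

54.20 dBi
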